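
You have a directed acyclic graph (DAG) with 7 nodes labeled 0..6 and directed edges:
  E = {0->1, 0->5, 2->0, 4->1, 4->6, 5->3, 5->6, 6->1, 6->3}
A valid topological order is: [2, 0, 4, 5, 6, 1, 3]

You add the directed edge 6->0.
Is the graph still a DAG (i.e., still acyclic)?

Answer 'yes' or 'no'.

Answer: no

Derivation:
Given toposort: [2, 0, 4, 5, 6, 1, 3]
Position of 6: index 4; position of 0: index 1
New edge 6->0: backward (u after v in old order)
Backward edge: old toposort is now invalid. Check if this creates a cycle.
Does 0 already reach 6? Reachable from 0: [0, 1, 3, 5, 6]. YES -> cycle!
Still a DAG? no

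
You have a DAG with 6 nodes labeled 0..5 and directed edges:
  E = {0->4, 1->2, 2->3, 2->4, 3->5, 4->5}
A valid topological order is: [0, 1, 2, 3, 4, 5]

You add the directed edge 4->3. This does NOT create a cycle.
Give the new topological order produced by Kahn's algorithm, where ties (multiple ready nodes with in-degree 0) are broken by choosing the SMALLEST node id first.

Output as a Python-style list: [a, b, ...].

Old toposort: [0, 1, 2, 3, 4, 5]
Added edge: 4->3
Position of 4 (4) > position of 3 (3). Must reorder: 4 must now come before 3.
Run Kahn's algorithm (break ties by smallest node id):
  initial in-degrees: [0, 0, 1, 2, 2, 2]
  ready (indeg=0): [0, 1]
  pop 0: indeg[4]->1 | ready=[1] | order so far=[0]
  pop 1: indeg[2]->0 | ready=[2] | order so far=[0, 1]
  pop 2: indeg[3]->1; indeg[4]->0 | ready=[4] | order so far=[0, 1, 2]
  pop 4: indeg[3]->0; indeg[5]->1 | ready=[3] | order so far=[0, 1, 2, 4]
  pop 3: indeg[5]->0 | ready=[5] | order so far=[0, 1, 2, 4, 3]
  pop 5: no out-edges | ready=[] | order so far=[0, 1, 2, 4, 3, 5]
  Result: [0, 1, 2, 4, 3, 5]

Answer: [0, 1, 2, 4, 3, 5]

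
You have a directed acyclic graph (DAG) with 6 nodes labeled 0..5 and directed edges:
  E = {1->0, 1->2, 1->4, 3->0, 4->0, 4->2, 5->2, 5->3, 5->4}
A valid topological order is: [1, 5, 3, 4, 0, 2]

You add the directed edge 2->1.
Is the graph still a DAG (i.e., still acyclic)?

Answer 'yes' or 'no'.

Given toposort: [1, 5, 3, 4, 0, 2]
Position of 2: index 5; position of 1: index 0
New edge 2->1: backward (u after v in old order)
Backward edge: old toposort is now invalid. Check if this creates a cycle.
Does 1 already reach 2? Reachable from 1: [0, 1, 2, 4]. YES -> cycle!
Still a DAG? no

Answer: no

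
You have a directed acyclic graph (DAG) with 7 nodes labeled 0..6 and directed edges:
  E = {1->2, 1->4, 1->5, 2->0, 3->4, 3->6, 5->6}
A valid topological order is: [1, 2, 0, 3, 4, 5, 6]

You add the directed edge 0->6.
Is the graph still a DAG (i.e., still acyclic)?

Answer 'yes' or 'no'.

Given toposort: [1, 2, 0, 3, 4, 5, 6]
Position of 0: index 2; position of 6: index 6
New edge 0->6: forward
Forward edge: respects the existing order. Still a DAG, same toposort still valid.
Still a DAG? yes

Answer: yes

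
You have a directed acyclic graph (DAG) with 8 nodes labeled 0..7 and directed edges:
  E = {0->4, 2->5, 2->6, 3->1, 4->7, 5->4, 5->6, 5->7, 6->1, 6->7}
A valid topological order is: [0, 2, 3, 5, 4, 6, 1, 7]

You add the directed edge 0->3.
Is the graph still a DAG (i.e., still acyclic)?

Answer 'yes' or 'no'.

Answer: yes

Derivation:
Given toposort: [0, 2, 3, 5, 4, 6, 1, 7]
Position of 0: index 0; position of 3: index 2
New edge 0->3: forward
Forward edge: respects the existing order. Still a DAG, same toposort still valid.
Still a DAG? yes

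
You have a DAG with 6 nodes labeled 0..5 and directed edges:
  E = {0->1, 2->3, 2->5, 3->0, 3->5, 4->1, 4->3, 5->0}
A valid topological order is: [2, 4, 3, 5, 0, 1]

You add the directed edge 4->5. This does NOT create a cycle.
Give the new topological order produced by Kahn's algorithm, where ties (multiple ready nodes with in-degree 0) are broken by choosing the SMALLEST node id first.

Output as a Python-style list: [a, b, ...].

Old toposort: [2, 4, 3, 5, 0, 1]
Added edge: 4->5
Position of 4 (1) < position of 5 (3). Old order still valid.
Run Kahn's algorithm (break ties by smallest node id):
  initial in-degrees: [2, 2, 0, 2, 0, 3]
  ready (indeg=0): [2, 4]
  pop 2: indeg[3]->1; indeg[5]->2 | ready=[4] | order so far=[2]
  pop 4: indeg[1]->1; indeg[3]->0; indeg[5]->1 | ready=[3] | order so far=[2, 4]
  pop 3: indeg[0]->1; indeg[5]->0 | ready=[5] | order so far=[2, 4, 3]
  pop 5: indeg[0]->0 | ready=[0] | order so far=[2, 4, 3, 5]
  pop 0: indeg[1]->0 | ready=[1] | order so far=[2, 4, 3, 5, 0]
  pop 1: no out-edges | ready=[] | order so far=[2, 4, 3, 5, 0, 1]
  Result: [2, 4, 3, 5, 0, 1]

Answer: [2, 4, 3, 5, 0, 1]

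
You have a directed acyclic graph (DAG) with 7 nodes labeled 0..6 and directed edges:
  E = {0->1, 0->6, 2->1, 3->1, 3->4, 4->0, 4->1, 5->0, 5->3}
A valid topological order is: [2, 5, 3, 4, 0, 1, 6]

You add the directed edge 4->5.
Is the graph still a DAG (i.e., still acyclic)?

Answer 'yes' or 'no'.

Answer: no

Derivation:
Given toposort: [2, 5, 3, 4, 0, 1, 6]
Position of 4: index 3; position of 5: index 1
New edge 4->5: backward (u after v in old order)
Backward edge: old toposort is now invalid. Check if this creates a cycle.
Does 5 already reach 4? Reachable from 5: [0, 1, 3, 4, 5, 6]. YES -> cycle!
Still a DAG? no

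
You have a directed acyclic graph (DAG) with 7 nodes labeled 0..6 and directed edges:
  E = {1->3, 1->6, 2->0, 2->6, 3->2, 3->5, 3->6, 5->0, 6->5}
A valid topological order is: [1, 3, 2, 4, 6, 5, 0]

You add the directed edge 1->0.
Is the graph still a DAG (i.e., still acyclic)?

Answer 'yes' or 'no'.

Given toposort: [1, 3, 2, 4, 6, 5, 0]
Position of 1: index 0; position of 0: index 6
New edge 1->0: forward
Forward edge: respects the existing order. Still a DAG, same toposort still valid.
Still a DAG? yes

Answer: yes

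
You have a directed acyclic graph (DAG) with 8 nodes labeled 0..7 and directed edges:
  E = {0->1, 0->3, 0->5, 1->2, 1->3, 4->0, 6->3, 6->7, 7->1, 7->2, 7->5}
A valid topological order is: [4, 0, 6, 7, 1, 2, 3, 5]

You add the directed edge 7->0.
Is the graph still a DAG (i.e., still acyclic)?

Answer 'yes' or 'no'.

Answer: yes

Derivation:
Given toposort: [4, 0, 6, 7, 1, 2, 3, 5]
Position of 7: index 3; position of 0: index 1
New edge 7->0: backward (u after v in old order)
Backward edge: old toposort is now invalid. Check if this creates a cycle.
Does 0 already reach 7? Reachable from 0: [0, 1, 2, 3, 5]. NO -> still a DAG (reorder needed).
Still a DAG? yes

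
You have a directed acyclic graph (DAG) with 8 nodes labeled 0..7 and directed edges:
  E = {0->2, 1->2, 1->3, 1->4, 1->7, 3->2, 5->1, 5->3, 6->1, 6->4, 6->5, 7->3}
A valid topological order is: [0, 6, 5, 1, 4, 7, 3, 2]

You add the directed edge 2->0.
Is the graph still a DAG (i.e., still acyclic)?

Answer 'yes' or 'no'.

Answer: no

Derivation:
Given toposort: [0, 6, 5, 1, 4, 7, 3, 2]
Position of 2: index 7; position of 0: index 0
New edge 2->0: backward (u after v in old order)
Backward edge: old toposort is now invalid. Check if this creates a cycle.
Does 0 already reach 2? Reachable from 0: [0, 2]. YES -> cycle!
Still a DAG? no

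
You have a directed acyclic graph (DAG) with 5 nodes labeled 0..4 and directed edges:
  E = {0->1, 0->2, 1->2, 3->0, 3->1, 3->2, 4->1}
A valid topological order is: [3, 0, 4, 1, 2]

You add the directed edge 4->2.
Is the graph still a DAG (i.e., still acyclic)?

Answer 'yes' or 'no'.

Given toposort: [3, 0, 4, 1, 2]
Position of 4: index 2; position of 2: index 4
New edge 4->2: forward
Forward edge: respects the existing order. Still a DAG, same toposort still valid.
Still a DAG? yes

Answer: yes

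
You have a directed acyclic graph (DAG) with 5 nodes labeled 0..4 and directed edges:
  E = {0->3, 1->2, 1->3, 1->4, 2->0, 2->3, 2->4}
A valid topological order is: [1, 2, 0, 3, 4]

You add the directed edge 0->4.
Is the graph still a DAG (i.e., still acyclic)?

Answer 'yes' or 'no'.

Given toposort: [1, 2, 0, 3, 4]
Position of 0: index 2; position of 4: index 4
New edge 0->4: forward
Forward edge: respects the existing order. Still a DAG, same toposort still valid.
Still a DAG? yes

Answer: yes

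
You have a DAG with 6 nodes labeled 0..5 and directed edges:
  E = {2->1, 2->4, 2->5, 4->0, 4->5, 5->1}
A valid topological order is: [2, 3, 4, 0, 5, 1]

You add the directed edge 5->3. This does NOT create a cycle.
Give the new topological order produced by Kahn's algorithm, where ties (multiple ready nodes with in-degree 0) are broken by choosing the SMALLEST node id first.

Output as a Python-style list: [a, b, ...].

Old toposort: [2, 3, 4, 0, 5, 1]
Added edge: 5->3
Position of 5 (4) > position of 3 (1). Must reorder: 5 must now come before 3.
Run Kahn's algorithm (break ties by smallest node id):
  initial in-degrees: [1, 2, 0, 1, 1, 2]
  ready (indeg=0): [2]
  pop 2: indeg[1]->1; indeg[4]->0; indeg[5]->1 | ready=[4] | order so far=[2]
  pop 4: indeg[0]->0; indeg[5]->0 | ready=[0, 5] | order so far=[2, 4]
  pop 0: no out-edges | ready=[5] | order so far=[2, 4, 0]
  pop 5: indeg[1]->0; indeg[3]->0 | ready=[1, 3] | order so far=[2, 4, 0, 5]
  pop 1: no out-edges | ready=[3] | order so far=[2, 4, 0, 5, 1]
  pop 3: no out-edges | ready=[] | order so far=[2, 4, 0, 5, 1, 3]
  Result: [2, 4, 0, 5, 1, 3]

Answer: [2, 4, 0, 5, 1, 3]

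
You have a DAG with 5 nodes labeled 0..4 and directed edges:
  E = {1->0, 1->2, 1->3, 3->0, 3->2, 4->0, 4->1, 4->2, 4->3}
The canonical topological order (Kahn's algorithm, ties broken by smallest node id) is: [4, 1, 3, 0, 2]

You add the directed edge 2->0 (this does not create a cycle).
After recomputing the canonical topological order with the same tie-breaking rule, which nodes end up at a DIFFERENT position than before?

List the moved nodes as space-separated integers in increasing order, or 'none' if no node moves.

Old toposort: [4, 1, 3, 0, 2]
Added edge 2->0
Recompute Kahn (smallest-id tiebreak):
  initial in-degrees: [4, 1, 3, 2, 0]
  ready (indeg=0): [4]
  pop 4: indeg[0]->3; indeg[1]->0; indeg[2]->2; indeg[3]->1 | ready=[1] | order so far=[4]
  pop 1: indeg[0]->2; indeg[2]->1; indeg[3]->0 | ready=[3] | order so far=[4, 1]
  pop 3: indeg[0]->1; indeg[2]->0 | ready=[2] | order so far=[4, 1, 3]
  pop 2: indeg[0]->0 | ready=[0] | order so far=[4, 1, 3, 2]
  pop 0: no out-edges | ready=[] | order so far=[4, 1, 3, 2, 0]
New canonical toposort: [4, 1, 3, 2, 0]
Compare positions:
  Node 0: index 3 -> 4 (moved)
  Node 1: index 1 -> 1 (same)
  Node 2: index 4 -> 3 (moved)
  Node 3: index 2 -> 2 (same)
  Node 4: index 0 -> 0 (same)
Nodes that changed position: 0 2

Answer: 0 2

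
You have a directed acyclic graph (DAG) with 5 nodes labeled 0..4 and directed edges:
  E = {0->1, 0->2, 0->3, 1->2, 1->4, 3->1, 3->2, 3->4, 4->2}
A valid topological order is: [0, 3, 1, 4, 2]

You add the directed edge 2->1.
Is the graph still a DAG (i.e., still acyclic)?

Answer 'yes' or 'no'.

Answer: no

Derivation:
Given toposort: [0, 3, 1, 4, 2]
Position of 2: index 4; position of 1: index 2
New edge 2->1: backward (u after v in old order)
Backward edge: old toposort is now invalid. Check if this creates a cycle.
Does 1 already reach 2? Reachable from 1: [1, 2, 4]. YES -> cycle!
Still a DAG? no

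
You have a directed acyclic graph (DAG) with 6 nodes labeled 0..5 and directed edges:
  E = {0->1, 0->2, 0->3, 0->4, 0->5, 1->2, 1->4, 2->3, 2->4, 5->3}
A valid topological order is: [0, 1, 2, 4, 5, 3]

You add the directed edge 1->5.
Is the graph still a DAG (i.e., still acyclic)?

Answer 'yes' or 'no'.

Given toposort: [0, 1, 2, 4, 5, 3]
Position of 1: index 1; position of 5: index 4
New edge 1->5: forward
Forward edge: respects the existing order. Still a DAG, same toposort still valid.
Still a DAG? yes

Answer: yes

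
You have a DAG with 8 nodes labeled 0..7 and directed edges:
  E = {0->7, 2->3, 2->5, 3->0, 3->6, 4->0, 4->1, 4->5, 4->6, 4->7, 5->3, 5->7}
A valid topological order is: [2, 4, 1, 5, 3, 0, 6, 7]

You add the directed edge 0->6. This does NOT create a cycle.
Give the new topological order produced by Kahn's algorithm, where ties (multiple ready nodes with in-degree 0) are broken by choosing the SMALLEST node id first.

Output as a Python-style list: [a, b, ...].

Old toposort: [2, 4, 1, 5, 3, 0, 6, 7]
Added edge: 0->6
Position of 0 (5) < position of 6 (6). Old order still valid.
Run Kahn's algorithm (break ties by smallest node id):
  initial in-degrees: [2, 1, 0, 2, 0, 2, 3, 3]
  ready (indeg=0): [2, 4]
  pop 2: indeg[3]->1; indeg[5]->1 | ready=[4] | order so far=[2]
  pop 4: indeg[0]->1; indeg[1]->0; indeg[5]->0; indeg[6]->2; indeg[7]->2 | ready=[1, 5] | order so far=[2, 4]
  pop 1: no out-edges | ready=[5] | order so far=[2, 4, 1]
  pop 5: indeg[3]->0; indeg[7]->1 | ready=[3] | order so far=[2, 4, 1, 5]
  pop 3: indeg[0]->0; indeg[6]->1 | ready=[0] | order so far=[2, 4, 1, 5, 3]
  pop 0: indeg[6]->0; indeg[7]->0 | ready=[6, 7] | order so far=[2, 4, 1, 5, 3, 0]
  pop 6: no out-edges | ready=[7] | order so far=[2, 4, 1, 5, 3, 0, 6]
  pop 7: no out-edges | ready=[] | order so far=[2, 4, 1, 5, 3, 0, 6, 7]
  Result: [2, 4, 1, 5, 3, 0, 6, 7]

Answer: [2, 4, 1, 5, 3, 0, 6, 7]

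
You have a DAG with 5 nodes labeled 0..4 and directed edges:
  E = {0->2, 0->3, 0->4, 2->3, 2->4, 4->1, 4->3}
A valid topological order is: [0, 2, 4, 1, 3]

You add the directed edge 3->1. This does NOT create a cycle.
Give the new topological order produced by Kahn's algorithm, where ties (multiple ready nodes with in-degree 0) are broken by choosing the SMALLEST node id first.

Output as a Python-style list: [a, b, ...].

Answer: [0, 2, 4, 3, 1]

Derivation:
Old toposort: [0, 2, 4, 1, 3]
Added edge: 3->1
Position of 3 (4) > position of 1 (3). Must reorder: 3 must now come before 1.
Run Kahn's algorithm (break ties by smallest node id):
  initial in-degrees: [0, 2, 1, 3, 2]
  ready (indeg=0): [0]
  pop 0: indeg[2]->0; indeg[3]->2; indeg[4]->1 | ready=[2] | order so far=[0]
  pop 2: indeg[3]->1; indeg[4]->0 | ready=[4] | order so far=[0, 2]
  pop 4: indeg[1]->1; indeg[3]->0 | ready=[3] | order so far=[0, 2, 4]
  pop 3: indeg[1]->0 | ready=[1] | order so far=[0, 2, 4, 3]
  pop 1: no out-edges | ready=[] | order so far=[0, 2, 4, 3, 1]
  Result: [0, 2, 4, 3, 1]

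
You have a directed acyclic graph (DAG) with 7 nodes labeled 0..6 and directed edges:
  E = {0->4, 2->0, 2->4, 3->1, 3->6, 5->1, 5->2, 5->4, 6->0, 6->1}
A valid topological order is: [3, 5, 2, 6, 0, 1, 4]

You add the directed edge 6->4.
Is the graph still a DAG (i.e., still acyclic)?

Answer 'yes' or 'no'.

Answer: yes

Derivation:
Given toposort: [3, 5, 2, 6, 0, 1, 4]
Position of 6: index 3; position of 4: index 6
New edge 6->4: forward
Forward edge: respects the existing order. Still a DAG, same toposort still valid.
Still a DAG? yes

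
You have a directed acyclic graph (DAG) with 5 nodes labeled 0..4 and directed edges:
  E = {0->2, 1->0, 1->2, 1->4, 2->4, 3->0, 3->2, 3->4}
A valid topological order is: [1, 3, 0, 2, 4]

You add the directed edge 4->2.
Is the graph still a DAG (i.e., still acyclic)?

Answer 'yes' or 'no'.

Given toposort: [1, 3, 0, 2, 4]
Position of 4: index 4; position of 2: index 3
New edge 4->2: backward (u after v in old order)
Backward edge: old toposort is now invalid. Check if this creates a cycle.
Does 2 already reach 4? Reachable from 2: [2, 4]. YES -> cycle!
Still a DAG? no

Answer: no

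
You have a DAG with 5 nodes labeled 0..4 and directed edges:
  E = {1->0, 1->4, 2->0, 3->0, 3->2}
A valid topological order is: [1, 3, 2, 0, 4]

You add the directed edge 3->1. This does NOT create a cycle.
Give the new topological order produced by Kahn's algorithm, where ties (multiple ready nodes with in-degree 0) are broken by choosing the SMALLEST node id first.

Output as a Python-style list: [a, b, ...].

Answer: [3, 1, 2, 0, 4]

Derivation:
Old toposort: [1, 3, 2, 0, 4]
Added edge: 3->1
Position of 3 (1) > position of 1 (0). Must reorder: 3 must now come before 1.
Run Kahn's algorithm (break ties by smallest node id):
  initial in-degrees: [3, 1, 1, 0, 1]
  ready (indeg=0): [3]
  pop 3: indeg[0]->2; indeg[1]->0; indeg[2]->0 | ready=[1, 2] | order so far=[3]
  pop 1: indeg[0]->1; indeg[4]->0 | ready=[2, 4] | order so far=[3, 1]
  pop 2: indeg[0]->0 | ready=[0, 4] | order so far=[3, 1, 2]
  pop 0: no out-edges | ready=[4] | order so far=[3, 1, 2, 0]
  pop 4: no out-edges | ready=[] | order so far=[3, 1, 2, 0, 4]
  Result: [3, 1, 2, 0, 4]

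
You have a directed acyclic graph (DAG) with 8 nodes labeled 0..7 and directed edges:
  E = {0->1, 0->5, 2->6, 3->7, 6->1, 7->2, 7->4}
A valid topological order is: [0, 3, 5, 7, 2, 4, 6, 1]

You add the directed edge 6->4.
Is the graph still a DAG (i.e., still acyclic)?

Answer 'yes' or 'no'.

Answer: yes

Derivation:
Given toposort: [0, 3, 5, 7, 2, 4, 6, 1]
Position of 6: index 6; position of 4: index 5
New edge 6->4: backward (u after v in old order)
Backward edge: old toposort is now invalid. Check if this creates a cycle.
Does 4 already reach 6? Reachable from 4: [4]. NO -> still a DAG (reorder needed).
Still a DAG? yes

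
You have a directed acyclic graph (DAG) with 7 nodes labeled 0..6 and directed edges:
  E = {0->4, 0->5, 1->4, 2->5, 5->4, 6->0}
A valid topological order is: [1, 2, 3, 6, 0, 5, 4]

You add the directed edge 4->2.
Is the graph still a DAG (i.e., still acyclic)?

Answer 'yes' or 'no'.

Given toposort: [1, 2, 3, 6, 0, 5, 4]
Position of 4: index 6; position of 2: index 1
New edge 4->2: backward (u after v in old order)
Backward edge: old toposort is now invalid. Check if this creates a cycle.
Does 2 already reach 4? Reachable from 2: [2, 4, 5]. YES -> cycle!
Still a DAG? no

Answer: no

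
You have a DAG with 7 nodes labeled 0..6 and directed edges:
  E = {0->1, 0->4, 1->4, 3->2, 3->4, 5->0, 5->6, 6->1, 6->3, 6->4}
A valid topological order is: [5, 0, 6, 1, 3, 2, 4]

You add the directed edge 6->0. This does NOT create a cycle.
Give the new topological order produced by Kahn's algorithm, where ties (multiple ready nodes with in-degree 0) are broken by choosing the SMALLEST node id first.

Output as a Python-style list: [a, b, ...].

Old toposort: [5, 0, 6, 1, 3, 2, 4]
Added edge: 6->0
Position of 6 (2) > position of 0 (1). Must reorder: 6 must now come before 0.
Run Kahn's algorithm (break ties by smallest node id):
  initial in-degrees: [2, 2, 1, 1, 4, 0, 1]
  ready (indeg=0): [5]
  pop 5: indeg[0]->1; indeg[6]->0 | ready=[6] | order so far=[5]
  pop 6: indeg[0]->0; indeg[1]->1; indeg[3]->0; indeg[4]->3 | ready=[0, 3] | order so far=[5, 6]
  pop 0: indeg[1]->0; indeg[4]->2 | ready=[1, 3] | order so far=[5, 6, 0]
  pop 1: indeg[4]->1 | ready=[3] | order so far=[5, 6, 0, 1]
  pop 3: indeg[2]->0; indeg[4]->0 | ready=[2, 4] | order so far=[5, 6, 0, 1, 3]
  pop 2: no out-edges | ready=[4] | order so far=[5, 6, 0, 1, 3, 2]
  pop 4: no out-edges | ready=[] | order so far=[5, 6, 0, 1, 3, 2, 4]
  Result: [5, 6, 0, 1, 3, 2, 4]

Answer: [5, 6, 0, 1, 3, 2, 4]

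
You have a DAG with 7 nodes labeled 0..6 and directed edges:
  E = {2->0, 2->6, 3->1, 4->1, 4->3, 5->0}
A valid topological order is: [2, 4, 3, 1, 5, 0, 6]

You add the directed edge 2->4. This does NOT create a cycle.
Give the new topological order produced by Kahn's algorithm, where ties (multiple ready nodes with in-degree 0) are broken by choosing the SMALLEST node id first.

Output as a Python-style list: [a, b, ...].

Answer: [2, 4, 3, 1, 5, 0, 6]

Derivation:
Old toposort: [2, 4, 3, 1, 5, 0, 6]
Added edge: 2->4
Position of 2 (0) < position of 4 (1). Old order still valid.
Run Kahn's algorithm (break ties by smallest node id):
  initial in-degrees: [2, 2, 0, 1, 1, 0, 1]
  ready (indeg=0): [2, 5]
  pop 2: indeg[0]->1; indeg[4]->0; indeg[6]->0 | ready=[4, 5, 6] | order so far=[2]
  pop 4: indeg[1]->1; indeg[3]->0 | ready=[3, 5, 6] | order so far=[2, 4]
  pop 3: indeg[1]->0 | ready=[1, 5, 6] | order so far=[2, 4, 3]
  pop 1: no out-edges | ready=[5, 6] | order so far=[2, 4, 3, 1]
  pop 5: indeg[0]->0 | ready=[0, 6] | order so far=[2, 4, 3, 1, 5]
  pop 0: no out-edges | ready=[6] | order so far=[2, 4, 3, 1, 5, 0]
  pop 6: no out-edges | ready=[] | order so far=[2, 4, 3, 1, 5, 0, 6]
  Result: [2, 4, 3, 1, 5, 0, 6]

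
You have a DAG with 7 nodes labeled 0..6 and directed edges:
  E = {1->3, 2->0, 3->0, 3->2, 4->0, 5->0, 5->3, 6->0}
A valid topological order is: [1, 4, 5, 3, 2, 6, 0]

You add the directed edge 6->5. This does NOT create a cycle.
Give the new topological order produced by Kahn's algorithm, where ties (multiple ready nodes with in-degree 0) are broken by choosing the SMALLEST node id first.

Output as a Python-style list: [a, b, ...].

Old toposort: [1, 4, 5, 3, 2, 6, 0]
Added edge: 6->5
Position of 6 (5) > position of 5 (2). Must reorder: 6 must now come before 5.
Run Kahn's algorithm (break ties by smallest node id):
  initial in-degrees: [5, 0, 1, 2, 0, 1, 0]
  ready (indeg=0): [1, 4, 6]
  pop 1: indeg[3]->1 | ready=[4, 6] | order so far=[1]
  pop 4: indeg[0]->4 | ready=[6] | order so far=[1, 4]
  pop 6: indeg[0]->3; indeg[5]->0 | ready=[5] | order so far=[1, 4, 6]
  pop 5: indeg[0]->2; indeg[3]->0 | ready=[3] | order so far=[1, 4, 6, 5]
  pop 3: indeg[0]->1; indeg[2]->0 | ready=[2] | order so far=[1, 4, 6, 5, 3]
  pop 2: indeg[0]->0 | ready=[0] | order so far=[1, 4, 6, 5, 3, 2]
  pop 0: no out-edges | ready=[] | order so far=[1, 4, 6, 5, 3, 2, 0]
  Result: [1, 4, 6, 5, 3, 2, 0]

Answer: [1, 4, 6, 5, 3, 2, 0]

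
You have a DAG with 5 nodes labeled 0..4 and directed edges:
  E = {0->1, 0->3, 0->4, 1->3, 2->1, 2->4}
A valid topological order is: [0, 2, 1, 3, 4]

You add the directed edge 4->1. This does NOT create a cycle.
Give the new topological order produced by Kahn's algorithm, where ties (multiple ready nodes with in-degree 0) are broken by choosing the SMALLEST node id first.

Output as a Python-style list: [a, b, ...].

Answer: [0, 2, 4, 1, 3]

Derivation:
Old toposort: [0, 2, 1, 3, 4]
Added edge: 4->1
Position of 4 (4) > position of 1 (2). Must reorder: 4 must now come before 1.
Run Kahn's algorithm (break ties by smallest node id):
  initial in-degrees: [0, 3, 0, 2, 2]
  ready (indeg=0): [0, 2]
  pop 0: indeg[1]->2; indeg[3]->1; indeg[4]->1 | ready=[2] | order so far=[0]
  pop 2: indeg[1]->1; indeg[4]->0 | ready=[4] | order so far=[0, 2]
  pop 4: indeg[1]->0 | ready=[1] | order so far=[0, 2, 4]
  pop 1: indeg[3]->0 | ready=[3] | order so far=[0, 2, 4, 1]
  pop 3: no out-edges | ready=[] | order so far=[0, 2, 4, 1, 3]
  Result: [0, 2, 4, 1, 3]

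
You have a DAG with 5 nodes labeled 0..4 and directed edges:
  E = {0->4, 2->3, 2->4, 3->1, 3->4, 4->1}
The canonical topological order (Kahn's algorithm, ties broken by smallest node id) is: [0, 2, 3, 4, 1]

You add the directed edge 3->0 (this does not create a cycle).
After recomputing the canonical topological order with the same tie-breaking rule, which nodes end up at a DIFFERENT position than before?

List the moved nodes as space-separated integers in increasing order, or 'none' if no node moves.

Answer: 0 2 3

Derivation:
Old toposort: [0, 2, 3, 4, 1]
Added edge 3->0
Recompute Kahn (smallest-id tiebreak):
  initial in-degrees: [1, 2, 0, 1, 3]
  ready (indeg=0): [2]
  pop 2: indeg[3]->0; indeg[4]->2 | ready=[3] | order so far=[2]
  pop 3: indeg[0]->0; indeg[1]->1; indeg[4]->1 | ready=[0] | order so far=[2, 3]
  pop 0: indeg[4]->0 | ready=[4] | order so far=[2, 3, 0]
  pop 4: indeg[1]->0 | ready=[1] | order so far=[2, 3, 0, 4]
  pop 1: no out-edges | ready=[] | order so far=[2, 3, 0, 4, 1]
New canonical toposort: [2, 3, 0, 4, 1]
Compare positions:
  Node 0: index 0 -> 2 (moved)
  Node 1: index 4 -> 4 (same)
  Node 2: index 1 -> 0 (moved)
  Node 3: index 2 -> 1 (moved)
  Node 4: index 3 -> 3 (same)
Nodes that changed position: 0 2 3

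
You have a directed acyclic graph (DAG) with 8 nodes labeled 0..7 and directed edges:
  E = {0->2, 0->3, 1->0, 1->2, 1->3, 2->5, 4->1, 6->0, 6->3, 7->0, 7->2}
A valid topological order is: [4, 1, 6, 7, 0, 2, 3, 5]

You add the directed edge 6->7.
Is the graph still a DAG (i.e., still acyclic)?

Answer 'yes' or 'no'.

Given toposort: [4, 1, 6, 7, 0, 2, 3, 5]
Position of 6: index 2; position of 7: index 3
New edge 6->7: forward
Forward edge: respects the existing order. Still a DAG, same toposort still valid.
Still a DAG? yes

Answer: yes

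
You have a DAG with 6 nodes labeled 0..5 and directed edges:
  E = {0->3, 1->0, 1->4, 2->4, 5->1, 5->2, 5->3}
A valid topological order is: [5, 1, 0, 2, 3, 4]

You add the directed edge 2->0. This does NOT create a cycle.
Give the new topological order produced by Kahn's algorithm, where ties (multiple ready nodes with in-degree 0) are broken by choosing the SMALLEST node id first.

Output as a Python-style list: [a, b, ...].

Answer: [5, 1, 2, 0, 3, 4]

Derivation:
Old toposort: [5, 1, 0, 2, 3, 4]
Added edge: 2->0
Position of 2 (3) > position of 0 (2). Must reorder: 2 must now come before 0.
Run Kahn's algorithm (break ties by smallest node id):
  initial in-degrees: [2, 1, 1, 2, 2, 0]
  ready (indeg=0): [5]
  pop 5: indeg[1]->0; indeg[2]->0; indeg[3]->1 | ready=[1, 2] | order so far=[5]
  pop 1: indeg[0]->1; indeg[4]->1 | ready=[2] | order so far=[5, 1]
  pop 2: indeg[0]->0; indeg[4]->0 | ready=[0, 4] | order so far=[5, 1, 2]
  pop 0: indeg[3]->0 | ready=[3, 4] | order so far=[5, 1, 2, 0]
  pop 3: no out-edges | ready=[4] | order so far=[5, 1, 2, 0, 3]
  pop 4: no out-edges | ready=[] | order so far=[5, 1, 2, 0, 3, 4]
  Result: [5, 1, 2, 0, 3, 4]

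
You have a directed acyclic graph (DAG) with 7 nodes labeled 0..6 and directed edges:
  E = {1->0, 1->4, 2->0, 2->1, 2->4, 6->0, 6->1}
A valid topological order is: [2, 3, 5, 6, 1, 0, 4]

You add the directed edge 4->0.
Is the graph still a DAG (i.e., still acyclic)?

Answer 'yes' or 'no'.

Answer: yes

Derivation:
Given toposort: [2, 3, 5, 6, 1, 0, 4]
Position of 4: index 6; position of 0: index 5
New edge 4->0: backward (u after v in old order)
Backward edge: old toposort is now invalid. Check if this creates a cycle.
Does 0 already reach 4? Reachable from 0: [0]. NO -> still a DAG (reorder needed).
Still a DAG? yes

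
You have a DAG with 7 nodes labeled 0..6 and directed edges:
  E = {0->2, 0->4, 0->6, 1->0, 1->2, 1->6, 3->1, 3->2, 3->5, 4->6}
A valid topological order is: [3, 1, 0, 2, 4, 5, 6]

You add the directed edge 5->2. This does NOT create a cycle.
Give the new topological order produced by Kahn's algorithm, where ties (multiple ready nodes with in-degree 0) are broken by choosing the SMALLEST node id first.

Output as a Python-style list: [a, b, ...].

Answer: [3, 1, 0, 4, 5, 2, 6]

Derivation:
Old toposort: [3, 1, 0, 2, 4, 5, 6]
Added edge: 5->2
Position of 5 (5) > position of 2 (3). Must reorder: 5 must now come before 2.
Run Kahn's algorithm (break ties by smallest node id):
  initial in-degrees: [1, 1, 4, 0, 1, 1, 3]
  ready (indeg=0): [3]
  pop 3: indeg[1]->0; indeg[2]->3; indeg[5]->0 | ready=[1, 5] | order so far=[3]
  pop 1: indeg[0]->0; indeg[2]->2; indeg[6]->2 | ready=[0, 5] | order so far=[3, 1]
  pop 0: indeg[2]->1; indeg[4]->0; indeg[6]->1 | ready=[4, 5] | order so far=[3, 1, 0]
  pop 4: indeg[6]->0 | ready=[5, 6] | order so far=[3, 1, 0, 4]
  pop 5: indeg[2]->0 | ready=[2, 6] | order so far=[3, 1, 0, 4, 5]
  pop 2: no out-edges | ready=[6] | order so far=[3, 1, 0, 4, 5, 2]
  pop 6: no out-edges | ready=[] | order so far=[3, 1, 0, 4, 5, 2, 6]
  Result: [3, 1, 0, 4, 5, 2, 6]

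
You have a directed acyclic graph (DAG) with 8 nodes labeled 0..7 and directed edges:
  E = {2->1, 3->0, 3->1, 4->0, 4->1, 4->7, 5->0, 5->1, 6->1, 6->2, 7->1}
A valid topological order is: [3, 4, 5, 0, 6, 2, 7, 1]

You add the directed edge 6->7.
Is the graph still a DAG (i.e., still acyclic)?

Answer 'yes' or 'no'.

Answer: yes

Derivation:
Given toposort: [3, 4, 5, 0, 6, 2, 7, 1]
Position of 6: index 4; position of 7: index 6
New edge 6->7: forward
Forward edge: respects the existing order. Still a DAG, same toposort still valid.
Still a DAG? yes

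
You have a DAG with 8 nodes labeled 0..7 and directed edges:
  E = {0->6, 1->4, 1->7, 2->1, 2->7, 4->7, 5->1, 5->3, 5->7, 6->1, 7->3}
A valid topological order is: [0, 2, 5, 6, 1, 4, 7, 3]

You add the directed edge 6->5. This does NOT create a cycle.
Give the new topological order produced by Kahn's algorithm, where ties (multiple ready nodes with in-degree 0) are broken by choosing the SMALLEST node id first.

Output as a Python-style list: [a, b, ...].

Answer: [0, 2, 6, 5, 1, 4, 7, 3]

Derivation:
Old toposort: [0, 2, 5, 6, 1, 4, 7, 3]
Added edge: 6->5
Position of 6 (3) > position of 5 (2). Must reorder: 6 must now come before 5.
Run Kahn's algorithm (break ties by smallest node id):
  initial in-degrees: [0, 3, 0, 2, 1, 1, 1, 4]
  ready (indeg=0): [0, 2]
  pop 0: indeg[6]->0 | ready=[2, 6] | order so far=[0]
  pop 2: indeg[1]->2; indeg[7]->3 | ready=[6] | order so far=[0, 2]
  pop 6: indeg[1]->1; indeg[5]->0 | ready=[5] | order so far=[0, 2, 6]
  pop 5: indeg[1]->0; indeg[3]->1; indeg[7]->2 | ready=[1] | order so far=[0, 2, 6, 5]
  pop 1: indeg[4]->0; indeg[7]->1 | ready=[4] | order so far=[0, 2, 6, 5, 1]
  pop 4: indeg[7]->0 | ready=[7] | order so far=[0, 2, 6, 5, 1, 4]
  pop 7: indeg[3]->0 | ready=[3] | order so far=[0, 2, 6, 5, 1, 4, 7]
  pop 3: no out-edges | ready=[] | order so far=[0, 2, 6, 5, 1, 4, 7, 3]
  Result: [0, 2, 6, 5, 1, 4, 7, 3]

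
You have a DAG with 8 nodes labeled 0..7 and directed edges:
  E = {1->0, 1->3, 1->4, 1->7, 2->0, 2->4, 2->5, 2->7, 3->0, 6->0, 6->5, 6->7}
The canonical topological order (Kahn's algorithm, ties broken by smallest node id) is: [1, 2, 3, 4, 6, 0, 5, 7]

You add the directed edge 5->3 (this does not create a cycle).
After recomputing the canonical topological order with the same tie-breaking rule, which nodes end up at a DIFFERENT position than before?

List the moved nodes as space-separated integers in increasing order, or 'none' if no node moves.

Answer: 0 3 4 5 6

Derivation:
Old toposort: [1, 2, 3, 4, 6, 0, 5, 7]
Added edge 5->3
Recompute Kahn (smallest-id tiebreak):
  initial in-degrees: [4, 0, 0, 2, 2, 2, 0, 3]
  ready (indeg=0): [1, 2, 6]
  pop 1: indeg[0]->3; indeg[3]->1; indeg[4]->1; indeg[7]->2 | ready=[2, 6] | order so far=[1]
  pop 2: indeg[0]->2; indeg[4]->0; indeg[5]->1; indeg[7]->1 | ready=[4, 6] | order so far=[1, 2]
  pop 4: no out-edges | ready=[6] | order so far=[1, 2, 4]
  pop 6: indeg[0]->1; indeg[5]->0; indeg[7]->0 | ready=[5, 7] | order so far=[1, 2, 4, 6]
  pop 5: indeg[3]->0 | ready=[3, 7] | order so far=[1, 2, 4, 6, 5]
  pop 3: indeg[0]->0 | ready=[0, 7] | order so far=[1, 2, 4, 6, 5, 3]
  pop 0: no out-edges | ready=[7] | order so far=[1, 2, 4, 6, 5, 3, 0]
  pop 7: no out-edges | ready=[] | order so far=[1, 2, 4, 6, 5, 3, 0, 7]
New canonical toposort: [1, 2, 4, 6, 5, 3, 0, 7]
Compare positions:
  Node 0: index 5 -> 6 (moved)
  Node 1: index 0 -> 0 (same)
  Node 2: index 1 -> 1 (same)
  Node 3: index 2 -> 5 (moved)
  Node 4: index 3 -> 2 (moved)
  Node 5: index 6 -> 4 (moved)
  Node 6: index 4 -> 3 (moved)
  Node 7: index 7 -> 7 (same)
Nodes that changed position: 0 3 4 5 6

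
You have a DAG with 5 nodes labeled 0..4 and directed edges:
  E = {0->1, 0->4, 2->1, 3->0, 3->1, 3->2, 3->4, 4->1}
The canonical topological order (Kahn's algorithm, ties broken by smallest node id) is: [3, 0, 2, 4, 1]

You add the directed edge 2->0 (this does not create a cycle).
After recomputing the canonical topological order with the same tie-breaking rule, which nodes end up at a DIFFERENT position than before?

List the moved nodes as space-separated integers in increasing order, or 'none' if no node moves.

Answer: 0 2

Derivation:
Old toposort: [3, 0, 2, 4, 1]
Added edge 2->0
Recompute Kahn (smallest-id tiebreak):
  initial in-degrees: [2, 4, 1, 0, 2]
  ready (indeg=0): [3]
  pop 3: indeg[0]->1; indeg[1]->3; indeg[2]->0; indeg[4]->1 | ready=[2] | order so far=[3]
  pop 2: indeg[0]->0; indeg[1]->2 | ready=[0] | order so far=[3, 2]
  pop 0: indeg[1]->1; indeg[4]->0 | ready=[4] | order so far=[3, 2, 0]
  pop 4: indeg[1]->0 | ready=[1] | order so far=[3, 2, 0, 4]
  pop 1: no out-edges | ready=[] | order so far=[3, 2, 0, 4, 1]
New canonical toposort: [3, 2, 0, 4, 1]
Compare positions:
  Node 0: index 1 -> 2 (moved)
  Node 1: index 4 -> 4 (same)
  Node 2: index 2 -> 1 (moved)
  Node 3: index 0 -> 0 (same)
  Node 4: index 3 -> 3 (same)
Nodes that changed position: 0 2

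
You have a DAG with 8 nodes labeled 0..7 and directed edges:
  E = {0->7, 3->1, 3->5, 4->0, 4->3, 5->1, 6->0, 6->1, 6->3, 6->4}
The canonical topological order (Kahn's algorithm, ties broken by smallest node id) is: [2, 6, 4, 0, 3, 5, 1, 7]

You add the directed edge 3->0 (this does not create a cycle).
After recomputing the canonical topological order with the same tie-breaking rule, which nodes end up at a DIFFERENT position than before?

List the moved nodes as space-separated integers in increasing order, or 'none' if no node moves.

Answer: 0 3

Derivation:
Old toposort: [2, 6, 4, 0, 3, 5, 1, 7]
Added edge 3->0
Recompute Kahn (smallest-id tiebreak):
  initial in-degrees: [3, 3, 0, 2, 1, 1, 0, 1]
  ready (indeg=0): [2, 6]
  pop 2: no out-edges | ready=[6] | order so far=[2]
  pop 6: indeg[0]->2; indeg[1]->2; indeg[3]->1; indeg[4]->0 | ready=[4] | order so far=[2, 6]
  pop 4: indeg[0]->1; indeg[3]->0 | ready=[3] | order so far=[2, 6, 4]
  pop 3: indeg[0]->0; indeg[1]->1; indeg[5]->0 | ready=[0, 5] | order so far=[2, 6, 4, 3]
  pop 0: indeg[7]->0 | ready=[5, 7] | order so far=[2, 6, 4, 3, 0]
  pop 5: indeg[1]->0 | ready=[1, 7] | order so far=[2, 6, 4, 3, 0, 5]
  pop 1: no out-edges | ready=[7] | order so far=[2, 6, 4, 3, 0, 5, 1]
  pop 7: no out-edges | ready=[] | order so far=[2, 6, 4, 3, 0, 5, 1, 7]
New canonical toposort: [2, 6, 4, 3, 0, 5, 1, 7]
Compare positions:
  Node 0: index 3 -> 4 (moved)
  Node 1: index 6 -> 6 (same)
  Node 2: index 0 -> 0 (same)
  Node 3: index 4 -> 3 (moved)
  Node 4: index 2 -> 2 (same)
  Node 5: index 5 -> 5 (same)
  Node 6: index 1 -> 1 (same)
  Node 7: index 7 -> 7 (same)
Nodes that changed position: 0 3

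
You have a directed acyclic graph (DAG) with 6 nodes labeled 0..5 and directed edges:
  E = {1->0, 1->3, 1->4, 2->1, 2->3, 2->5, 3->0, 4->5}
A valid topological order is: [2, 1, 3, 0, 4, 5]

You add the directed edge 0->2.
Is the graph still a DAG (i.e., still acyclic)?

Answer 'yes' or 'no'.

Answer: no

Derivation:
Given toposort: [2, 1, 3, 0, 4, 5]
Position of 0: index 3; position of 2: index 0
New edge 0->2: backward (u after v in old order)
Backward edge: old toposort is now invalid. Check if this creates a cycle.
Does 2 already reach 0? Reachable from 2: [0, 1, 2, 3, 4, 5]. YES -> cycle!
Still a DAG? no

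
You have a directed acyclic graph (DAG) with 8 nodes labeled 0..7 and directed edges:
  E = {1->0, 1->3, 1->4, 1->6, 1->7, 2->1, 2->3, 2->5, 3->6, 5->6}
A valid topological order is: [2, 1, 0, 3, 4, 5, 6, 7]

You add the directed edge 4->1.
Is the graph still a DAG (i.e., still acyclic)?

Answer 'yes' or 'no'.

Given toposort: [2, 1, 0, 3, 4, 5, 6, 7]
Position of 4: index 4; position of 1: index 1
New edge 4->1: backward (u after v in old order)
Backward edge: old toposort is now invalid. Check if this creates a cycle.
Does 1 already reach 4? Reachable from 1: [0, 1, 3, 4, 6, 7]. YES -> cycle!
Still a DAG? no

Answer: no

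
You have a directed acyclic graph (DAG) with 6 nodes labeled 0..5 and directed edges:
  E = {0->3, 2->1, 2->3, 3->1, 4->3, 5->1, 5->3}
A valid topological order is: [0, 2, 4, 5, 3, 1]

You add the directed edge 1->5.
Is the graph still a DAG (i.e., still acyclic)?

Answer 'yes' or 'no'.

Answer: no

Derivation:
Given toposort: [0, 2, 4, 5, 3, 1]
Position of 1: index 5; position of 5: index 3
New edge 1->5: backward (u after v in old order)
Backward edge: old toposort is now invalid. Check if this creates a cycle.
Does 5 already reach 1? Reachable from 5: [1, 3, 5]. YES -> cycle!
Still a DAG? no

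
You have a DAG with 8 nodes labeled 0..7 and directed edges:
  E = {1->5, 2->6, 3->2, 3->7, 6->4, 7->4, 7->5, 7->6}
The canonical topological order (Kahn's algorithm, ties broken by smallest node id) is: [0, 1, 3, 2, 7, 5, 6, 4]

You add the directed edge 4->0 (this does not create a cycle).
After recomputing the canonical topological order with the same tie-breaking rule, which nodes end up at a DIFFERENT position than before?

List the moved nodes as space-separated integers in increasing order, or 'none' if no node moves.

Old toposort: [0, 1, 3, 2, 7, 5, 6, 4]
Added edge 4->0
Recompute Kahn (smallest-id tiebreak):
  initial in-degrees: [1, 0, 1, 0, 2, 2, 2, 1]
  ready (indeg=0): [1, 3]
  pop 1: indeg[5]->1 | ready=[3] | order so far=[1]
  pop 3: indeg[2]->0; indeg[7]->0 | ready=[2, 7] | order so far=[1, 3]
  pop 2: indeg[6]->1 | ready=[7] | order so far=[1, 3, 2]
  pop 7: indeg[4]->1; indeg[5]->0; indeg[6]->0 | ready=[5, 6] | order so far=[1, 3, 2, 7]
  pop 5: no out-edges | ready=[6] | order so far=[1, 3, 2, 7, 5]
  pop 6: indeg[4]->0 | ready=[4] | order so far=[1, 3, 2, 7, 5, 6]
  pop 4: indeg[0]->0 | ready=[0] | order so far=[1, 3, 2, 7, 5, 6, 4]
  pop 0: no out-edges | ready=[] | order so far=[1, 3, 2, 7, 5, 6, 4, 0]
New canonical toposort: [1, 3, 2, 7, 5, 6, 4, 0]
Compare positions:
  Node 0: index 0 -> 7 (moved)
  Node 1: index 1 -> 0 (moved)
  Node 2: index 3 -> 2 (moved)
  Node 3: index 2 -> 1 (moved)
  Node 4: index 7 -> 6 (moved)
  Node 5: index 5 -> 4 (moved)
  Node 6: index 6 -> 5 (moved)
  Node 7: index 4 -> 3 (moved)
Nodes that changed position: 0 1 2 3 4 5 6 7

Answer: 0 1 2 3 4 5 6 7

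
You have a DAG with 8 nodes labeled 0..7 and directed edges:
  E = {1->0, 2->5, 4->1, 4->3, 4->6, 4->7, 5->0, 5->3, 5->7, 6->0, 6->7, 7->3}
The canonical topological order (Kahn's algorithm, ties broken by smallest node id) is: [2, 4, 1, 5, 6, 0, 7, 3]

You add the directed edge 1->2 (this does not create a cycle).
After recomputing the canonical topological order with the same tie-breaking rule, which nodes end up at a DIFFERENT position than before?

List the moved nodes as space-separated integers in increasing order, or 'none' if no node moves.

Answer: 1 2 4

Derivation:
Old toposort: [2, 4, 1, 5, 6, 0, 7, 3]
Added edge 1->2
Recompute Kahn (smallest-id tiebreak):
  initial in-degrees: [3, 1, 1, 3, 0, 1, 1, 3]
  ready (indeg=0): [4]
  pop 4: indeg[1]->0; indeg[3]->2; indeg[6]->0; indeg[7]->2 | ready=[1, 6] | order so far=[4]
  pop 1: indeg[0]->2; indeg[2]->0 | ready=[2, 6] | order so far=[4, 1]
  pop 2: indeg[5]->0 | ready=[5, 6] | order so far=[4, 1, 2]
  pop 5: indeg[0]->1; indeg[3]->1; indeg[7]->1 | ready=[6] | order so far=[4, 1, 2, 5]
  pop 6: indeg[0]->0; indeg[7]->0 | ready=[0, 7] | order so far=[4, 1, 2, 5, 6]
  pop 0: no out-edges | ready=[7] | order so far=[4, 1, 2, 5, 6, 0]
  pop 7: indeg[3]->0 | ready=[3] | order so far=[4, 1, 2, 5, 6, 0, 7]
  pop 3: no out-edges | ready=[] | order so far=[4, 1, 2, 5, 6, 0, 7, 3]
New canonical toposort: [4, 1, 2, 5, 6, 0, 7, 3]
Compare positions:
  Node 0: index 5 -> 5 (same)
  Node 1: index 2 -> 1 (moved)
  Node 2: index 0 -> 2 (moved)
  Node 3: index 7 -> 7 (same)
  Node 4: index 1 -> 0 (moved)
  Node 5: index 3 -> 3 (same)
  Node 6: index 4 -> 4 (same)
  Node 7: index 6 -> 6 (same)
Nodes that changed position: 1 2 4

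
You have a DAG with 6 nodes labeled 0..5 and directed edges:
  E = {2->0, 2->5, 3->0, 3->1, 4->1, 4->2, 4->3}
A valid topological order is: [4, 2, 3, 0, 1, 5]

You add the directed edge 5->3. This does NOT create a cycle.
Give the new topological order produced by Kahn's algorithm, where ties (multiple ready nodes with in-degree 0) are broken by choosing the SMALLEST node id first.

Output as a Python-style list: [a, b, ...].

Answer: [4, 2, 5, 3, 0, 1]

Derivation:
Old toposort: [4, 2, 3, 0, 1, 5]
Added edge: 5->3
Position of 5 (5) > position of 3 (2). Must reorder: 5 must now come before 3.
Run Kahn's algorithm (break ties by smallest node id):
  initial in-degrees: [2, 2, 1, 2, 0, 1]
  ready (indeg=0): [4]
  pop 4: indeg[1]->1; indeg[2]->0; indeg[3]->1 | ready=[2] | order so far=[4]
  pop 2: indeg[0]->1; indeg[5]->0 | ready=[5] | order so far=[4, 2]
  pop 5: indeg[3]->0 | ready=[3] | order so far=[4, 2, 5]
  pop 3: indeg[0]->0; indeg[1]->0 | ready=[0, 1] | order so far=[4, 2, 5, 3]
  pop 0: no out-edges | ready=[1] | order so far=[4, 2, 5, 3, 0]
  pop 1: no out-edges | ready=[] | order so far=[4, 2, 5, 3, 0, 1]
  Result: [4, 2, 5, 3, 0, 1]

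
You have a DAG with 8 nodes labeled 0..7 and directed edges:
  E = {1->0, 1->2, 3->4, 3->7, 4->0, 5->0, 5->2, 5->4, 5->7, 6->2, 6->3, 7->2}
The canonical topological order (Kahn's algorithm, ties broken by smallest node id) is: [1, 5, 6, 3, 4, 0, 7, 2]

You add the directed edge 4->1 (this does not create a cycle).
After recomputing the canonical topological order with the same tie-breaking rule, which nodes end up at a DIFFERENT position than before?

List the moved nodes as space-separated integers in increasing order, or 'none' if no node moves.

Answer: 1 3 4 5 6

Derivation:
Old toposort: [1, 5, 6, 3, 4, 0, 7, 2]
Added edge 4->1
Recompute Kahn (smallest-id tiebreak):
  initial in-degrees: [3, 1, 4, 1, 2, 0, 0, 2]
  ready (indeg=0): [5, 6]
  pop 5: indeg[0]->2; indeg[2]->3; indeg[4]->1; indeg[7]->1 | ready=[6] | order so far=[5]
  pop 6: indeg[2]->2; indeg[3]->0 | ready=[3] | order so far=[5, 6]
  pop 3: indeg[4]->0; indeg[7]->0 | ready=[4, 7] | order so far=[5, 6, 3]
  pop 4: indeg[0]->1; indeg[1]->0 | ready=[1, 7] | order so far=[5, 6, 3, 4]
  pop 1: indeg[0]->0; indeg[2]->1 | ready=[0, 7] | order so far=[5, 6, 3, 4, 1]
  pop 0: no out-edges | ready=[7] | order so far=[5, 6, 3, 4, 1, 0]
  pop 7: indeg[2]->0 | ready=[2] | order so far=[5, 6, 3, 4, 1, 0, 7]
  pop 2: no out-edges | ready=[] | order so far=[5, 6, 3, 4, 1, 0, 7, 2]
New canonical toposort: [5, 6, 3, 4, 1, 0, 7, 2]
Compare positions:
  Node 0: index 5 -> 5 (same)
  Node 1: index 0 -> 4 (moved)
  Node 2: index 7 -> 7 (same)
  Node 3: index 3 -> 2 (moved)
  Node 4: index 4 -> 3 (moved)
  Node 5: index 1 -> 0 (moved)
  Node 6: index 2 -> 1 (moved)
  Node 7: index 6 -> 6 (same)
Nodes that changed position: 1 3 4 5 6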